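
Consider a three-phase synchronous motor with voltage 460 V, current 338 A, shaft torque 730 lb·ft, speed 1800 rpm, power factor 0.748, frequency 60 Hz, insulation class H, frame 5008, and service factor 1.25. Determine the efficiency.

τ = 730 lb·ft × 1.356 = 989.9 N·m
ω = 2π × 1800/60 = 188.5 rad/s; P_out = τω = 989.9 × 188.5 = 186596 W
P_in = √3·V_L·I_L·cosφ = 1.732 × 460 × 338 × 0.748 = 201430 W
η = P_out / P_in = 186596 / 201430 = 0.926 = 92.6%

92.6 %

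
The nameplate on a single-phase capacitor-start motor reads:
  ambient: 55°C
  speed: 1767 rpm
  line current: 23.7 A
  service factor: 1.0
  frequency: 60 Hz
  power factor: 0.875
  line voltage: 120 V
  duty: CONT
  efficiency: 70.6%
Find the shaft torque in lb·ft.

P_in = V·I·cosφ = 120 × 23.7 × 0.875 = 2489 W
P_out = η·P_in = 0.706 × 2489 = 1757 W
n = 1767 rpm
ω = 2π×1767/60 = 185 rad/s
τ = P_out/ω = 1757/185 = 9.497 N·m
In lb·ft: 9.497/1.356 = 7 lb·ft

7 lb·ft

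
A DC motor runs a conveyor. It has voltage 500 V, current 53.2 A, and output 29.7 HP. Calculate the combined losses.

4440 W

P_in = V·I = 500×53.2 = 26600 W
P_out = 29.7×746 = 22156 W
Losses = P_in − P_out = 26600 − 22156 = 4444 W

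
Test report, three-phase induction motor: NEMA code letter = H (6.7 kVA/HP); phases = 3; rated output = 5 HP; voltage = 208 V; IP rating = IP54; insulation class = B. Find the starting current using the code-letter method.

93 A

S_LR = 6.7 × 5 = 33.5 kVA
I_LR = S_LR/(√3·V_L) = 33500/(1.732×208) = 93 A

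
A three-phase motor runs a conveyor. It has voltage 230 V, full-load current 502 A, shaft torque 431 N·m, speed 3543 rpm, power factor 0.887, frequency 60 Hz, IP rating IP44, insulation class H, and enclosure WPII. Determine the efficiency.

90.1 %

ω = 2π × 3543/60 = 371 rad/s; P_out = τω = 431 × 371 = 159901 W
P_in = √3·V_L·I_L·cosφ = 1.732 × 230 × 502 × 0.887 = 177379 W
η = P_out / P_in = 159901 / 177379 = 0.901 = 90.1%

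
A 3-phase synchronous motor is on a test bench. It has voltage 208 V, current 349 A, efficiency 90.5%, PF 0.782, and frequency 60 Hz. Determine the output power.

89 kW

P_in = √3·V·I·cosφ = 1.732 × 208 × 349 × 0.782 = 98320 W
P_out = η·P_in = 0.905 × 98320 = 88980 W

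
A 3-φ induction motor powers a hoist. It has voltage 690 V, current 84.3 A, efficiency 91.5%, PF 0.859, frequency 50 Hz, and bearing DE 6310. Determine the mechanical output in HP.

P_in = √3·V·I·cosφ = 1.732 × 690 × 84.3 × 0.859 = 86540 W
P_out = η·P_in = 0.915 × 86540 = 79184 W
= 79184/746 = 106 HP

106 HP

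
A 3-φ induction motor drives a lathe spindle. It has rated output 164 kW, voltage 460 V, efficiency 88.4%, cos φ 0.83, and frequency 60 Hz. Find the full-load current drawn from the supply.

281 A

P_out = 164 kW = 164000 W
P_in = P_out / η = 164000 / 0.884 = 185520 W
I_L = P_in / (√3·V_L·cosφ) = 185520 / (1.732 × 460 × 0.83) = 281 A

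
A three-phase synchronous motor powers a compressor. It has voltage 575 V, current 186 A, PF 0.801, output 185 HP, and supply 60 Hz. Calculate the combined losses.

P_in = √3·V·I·cosφ = 1.732×575×186×0.801 = 148375 W
P_out = 185×746 = 138010 W
Losses = P_in − P_out = 148375 − 138010 = 10365 W

10.4 kW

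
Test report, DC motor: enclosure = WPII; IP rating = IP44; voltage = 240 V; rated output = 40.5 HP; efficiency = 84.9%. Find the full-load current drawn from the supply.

P_out = 40.5 × 746 = 30213 W
P_in = P_out / η = 30213 / 0.849 = 35587 W
I = P_in / V = 35587 / 240 = 148 A

148 A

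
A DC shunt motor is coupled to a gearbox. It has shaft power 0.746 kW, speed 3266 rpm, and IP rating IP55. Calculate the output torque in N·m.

2.18 N·m

ω = 2π × 3266/60 = 342 rad/s
τ = P/ω = 746/342 = 2.18 N·m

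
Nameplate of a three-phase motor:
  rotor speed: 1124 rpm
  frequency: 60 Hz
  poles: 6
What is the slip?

6.33 %

n_s = 120f/p = 120×60/6 = 1200 rpm
s = (n_s − n)/n_s = (1200 − 1124)/1200 = 0.0633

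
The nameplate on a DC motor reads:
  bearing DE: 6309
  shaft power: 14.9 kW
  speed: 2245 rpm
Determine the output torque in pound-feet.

46.7 lb·ft

ω = 2π × 2245/60 = 235.1 rad/s
τ = P/ω = 14900/235.1 = 63.38 N·m
In lb·ft: 63.38/1.356 = 46.7 lb·ft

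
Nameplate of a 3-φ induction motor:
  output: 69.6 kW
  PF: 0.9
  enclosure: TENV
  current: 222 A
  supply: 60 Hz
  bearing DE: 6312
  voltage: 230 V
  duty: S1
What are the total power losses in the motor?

P_in = √3·V·I·cosφ = 1.732×230×222×0.9 = 79592 W
P_out = 69600 W
Losses = P_in − P_out = 79592 − 69600 = 9992 W

9990 W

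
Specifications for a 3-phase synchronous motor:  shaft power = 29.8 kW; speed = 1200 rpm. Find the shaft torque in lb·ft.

175 lb·ft

ω = 2π × 1200/60 = 125.7 rad/s
τ = P/ω = 29800/125.7 = 237.1 N·m
In lb·ft: 237.1/1.356 = 175 lb·ft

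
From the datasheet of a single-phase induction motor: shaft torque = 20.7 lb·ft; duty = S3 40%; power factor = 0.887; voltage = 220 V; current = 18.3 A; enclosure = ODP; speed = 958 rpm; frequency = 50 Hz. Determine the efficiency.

τ = 20.7 lb·ft × 1.356 = 28.07 N·m
ω = 2π × 958/60 = 100.3 rad/s; P_out = τω = 28.07 × 100.3 = 2815 W
P_in = V·I·cosφ = 220 × 18.3 × 0.887 = 3571 W
η = P_out / P_in = 2815 / 3571 = 0.788 = 78.8%

78.8 %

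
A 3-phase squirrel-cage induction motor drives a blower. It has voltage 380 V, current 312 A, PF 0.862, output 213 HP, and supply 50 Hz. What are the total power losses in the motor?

P_in = √3·V·I·cosφ = 1.732×380×312×0.862 = 177008 W
P_out = 213×746 = 158898 W
Losses = P_in − P_out = 177008 − 158898 = 18110 W

18100 W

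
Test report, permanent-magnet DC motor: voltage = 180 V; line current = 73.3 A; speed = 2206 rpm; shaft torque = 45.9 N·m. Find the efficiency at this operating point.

ω = 2π × 2206/60 = 231 rad/s; P_out = τω = 45.9 × 231 = 10603 W
P_in = V·I = 180 × 73.3 = 13194 W
η = P_out / P_in = 10603 / 13194 = 0.804 = 80.4%

80.4 %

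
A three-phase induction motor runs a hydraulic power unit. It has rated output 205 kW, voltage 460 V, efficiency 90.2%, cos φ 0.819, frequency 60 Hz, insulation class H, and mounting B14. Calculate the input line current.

348 A

P_out = 205 kW = 205000 W
P_in = P_out / η = 205000 / 0.902 = 227273 W
I_L = P_in / (√3·V_L·cosφ) = 227273 / (1.732 × 460 × 0.819) = 348 A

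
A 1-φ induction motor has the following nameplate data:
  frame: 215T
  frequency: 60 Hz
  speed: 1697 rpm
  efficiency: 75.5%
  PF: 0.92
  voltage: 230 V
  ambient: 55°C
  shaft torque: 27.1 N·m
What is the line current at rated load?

30.1 A

ω = 2π×1697/60 = 177.7 rad/s; P_out = τω = 27.1 × 177.7 = 4816 W
P_in = P_out / η = 4816 / 0.755 = 6379 W
I = P_in / (V·cosφ) = 6379 / (230 × 0.92) = 30.1 A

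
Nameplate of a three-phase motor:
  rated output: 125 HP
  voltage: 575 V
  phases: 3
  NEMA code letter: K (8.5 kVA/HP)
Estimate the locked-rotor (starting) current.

S_LR = 8.5 × 125 = 1062.5 kVA
I_LR = S_LR/(√3·V_L) = 1062500/(1.732×575) = 1070 A

1070 A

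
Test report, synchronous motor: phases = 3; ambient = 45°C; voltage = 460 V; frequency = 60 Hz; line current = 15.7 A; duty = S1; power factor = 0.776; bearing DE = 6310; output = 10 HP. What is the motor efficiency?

76.9 %

P_out = 10 × 746 = 7460 W
P_in = √3·V_L·I_L·cosφ = 1.732 × 460 × 15.7 × 0.776 = 9707 W
η = P_out / P_in = 7460 / 9707 = 0.769 = 76.9%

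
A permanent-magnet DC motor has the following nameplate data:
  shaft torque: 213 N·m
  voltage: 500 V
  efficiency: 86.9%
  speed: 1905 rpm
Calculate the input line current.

97.8 A

ω = 2π×1905/60 = 199.5 rad/s; P_out = τω = 213 × 199.5 = 42494 W
P_in = P_out / η = 42494 / 0.869 = 48900 W
I = P_in / V = 48900 / 500 = 97.8 A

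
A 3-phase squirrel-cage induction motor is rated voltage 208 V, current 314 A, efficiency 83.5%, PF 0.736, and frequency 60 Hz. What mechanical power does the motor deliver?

69.5 kW

P_in = √3·V·I·cosφ = 1.732 × 208 × 314 × 0.736 = 83257 W
P_out = η·P_in = 0.835 × 83257 = 69520 W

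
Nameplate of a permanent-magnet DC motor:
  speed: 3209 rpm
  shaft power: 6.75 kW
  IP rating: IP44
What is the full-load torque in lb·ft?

14.8 lb·ft

ω = 2π × 3209/60 = 336 rad/s
τ = P/ω = 6750/336 = 20.09 N·m
In lb·ft: 20.09/1.356 = 14.8 lb·ft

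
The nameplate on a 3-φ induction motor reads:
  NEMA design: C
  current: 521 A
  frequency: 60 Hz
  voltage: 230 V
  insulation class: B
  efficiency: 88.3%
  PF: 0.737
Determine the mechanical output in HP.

P_in = √3·V·I·cosφ = 1.732 × 230 × 521 × 0.737 = 152961 W
P_out = η·P_in = 0.883 × 152961 = 135065 W
= 135065/746 = 181 HP

181 HP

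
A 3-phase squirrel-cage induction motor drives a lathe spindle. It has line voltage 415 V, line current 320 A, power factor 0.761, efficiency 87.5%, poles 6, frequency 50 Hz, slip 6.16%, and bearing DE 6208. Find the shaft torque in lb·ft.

1150 lb·ft

P_in = √3·V·I·cosφ = 1.732 × 415 × 320 × 0.761 = 175037 W
P_out = η·P_in = 0.875 × 175037 = 153157 W
n_s = 120×50/6 = 1000 rpm; n = 1000×(1−0.0616) = 938 rpm
ω = 2π×938/60 = 98.23 rad/s
τ = P_out/ω = 153157/98.23 = 1559 N·m
In lb·ft: 1559/1.356 = 1150 lb·ft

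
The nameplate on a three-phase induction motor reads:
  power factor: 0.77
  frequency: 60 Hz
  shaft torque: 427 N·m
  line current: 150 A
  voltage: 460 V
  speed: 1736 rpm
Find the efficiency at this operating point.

ω = 2π × 1736/60 = 181.8 rad/s; P_out = τω = 427 × 181.8 = 77629 W
P_in = √3·V_L·I_L·cosφ = 1.732 × 460 × 150 × 0.77 = 92021 W
η = P_out / P_in = 77629 / 92021 = 0.844 = 84.4%

84.4 %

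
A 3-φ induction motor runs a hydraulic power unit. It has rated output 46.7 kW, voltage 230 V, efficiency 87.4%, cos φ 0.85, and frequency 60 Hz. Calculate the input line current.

158 A

P_out = 46.7 kW = 46700 W
P_in = P_out / η = 46700 / 0.874 = 53432 W
I_L = P_in / (√3·V_L·cosφ) = 53432 / (1.732 × 230 × 0.85) = 158 A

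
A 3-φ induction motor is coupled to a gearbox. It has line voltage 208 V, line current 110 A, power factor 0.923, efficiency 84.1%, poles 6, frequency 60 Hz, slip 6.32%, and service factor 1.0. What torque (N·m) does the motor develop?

261 N·m

P_in = √3·V·I·cosφ = 1.732 × 208 × 110 × 0.923 = 36577 W
P_out = η·P_in = 0.841 × 36577 = 30761 W
n_s = 120×60/6 = 1200 rpm; n = 1200×(1−0.0632) = 1124 rpm
ω = 2π×1124/60 = 117.7 rad/s
τ = P_out/ω = 30761/117.7 = 261 N·m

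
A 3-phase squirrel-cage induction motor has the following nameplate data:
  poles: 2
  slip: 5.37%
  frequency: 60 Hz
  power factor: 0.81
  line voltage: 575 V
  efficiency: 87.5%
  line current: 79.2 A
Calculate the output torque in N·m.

P_in = √3·V·I·cosφ = 1.732 × 575 × 79.2 × 0.81 = 63889 W
P_out = η·P_in = 0.875 × 63889 = 55903 W
n_s = 120×60/2 = 3600 rpm; n = 3600×(1−0.0537) = 3407 rpm
ω = 2π×3407/60 = 356.8 rad/s
τ = P_out/ω = 55903/356.8 = 157 N·m

157 N·m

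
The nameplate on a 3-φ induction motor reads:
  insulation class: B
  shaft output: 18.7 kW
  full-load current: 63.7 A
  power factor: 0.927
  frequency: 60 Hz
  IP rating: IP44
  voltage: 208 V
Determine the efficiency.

P_out = 18.7 kW = 18700 W
P_in = √3·V_L·I_L·cosφ = 1.732 × 208 × 63.7 × 0.927 = 21273 W
η = P_out / P_in = 18700 / 21273 = 0.879 = 87.9%

87.9 %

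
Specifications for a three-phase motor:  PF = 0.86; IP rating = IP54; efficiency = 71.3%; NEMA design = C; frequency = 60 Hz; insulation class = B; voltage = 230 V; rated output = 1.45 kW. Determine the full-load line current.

5.94 A

P_out = 1.45 kW = 1450 W
P_in = P_out / η = 1450 / 0.713 = 2034 W
I_L = P_in / (√3·V_L·cosφ) = 2034 / (1.732 × 230 × 0.86) = 5.94 A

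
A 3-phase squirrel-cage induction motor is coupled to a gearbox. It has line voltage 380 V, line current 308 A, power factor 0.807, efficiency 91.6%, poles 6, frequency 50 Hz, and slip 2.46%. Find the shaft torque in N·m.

P_in = √3·V·I·cosφ = 1.732 × 380 × 308 × 0.807 = 163590 W
P_out = η·P_in = 0.916 × 163590 = 149848 W
n_s = 120×50/6 = 1000 rpm; n = 1000×(1−0.0246) = 975 rpm
ω = 2π×975/60 = 102.1 rad/s
τ = P_out/ω = 149848/102.1 = 1470 N·m

1470 N·m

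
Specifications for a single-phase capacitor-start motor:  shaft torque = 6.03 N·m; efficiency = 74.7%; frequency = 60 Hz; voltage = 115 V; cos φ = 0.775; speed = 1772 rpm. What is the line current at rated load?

ω = 2π×1772/60 = 185.6 rad/s; P_out = τω = 6.03 × 185.6 = 1119 W
P_in = P_out / η = 1119 / 0.747 = 1498 W
I = P_in / (V·cosφ) = 1498 / (115 × 0.775) = 16.8 A

16.8 A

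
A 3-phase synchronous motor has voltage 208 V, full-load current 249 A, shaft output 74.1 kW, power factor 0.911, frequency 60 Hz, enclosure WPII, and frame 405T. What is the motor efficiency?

P_out = 74.1 kW = 74100 W
P_in = √3·V_L·I_L·cosφ = 1.732 × 208 × 249 × 0.911 = 81720 W
η = P_out / P_in = 74100 / 81720 = 0.907 = 90.7%

90.7 %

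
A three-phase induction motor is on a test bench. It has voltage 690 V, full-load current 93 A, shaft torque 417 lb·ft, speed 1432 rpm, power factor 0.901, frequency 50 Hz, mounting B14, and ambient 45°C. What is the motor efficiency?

τ = 417 lb·ft × 1.356 = 565.5 N·m
ω = 2π × 1432/60 = 150 rad/s; P_out = τω = 565.5 × 150 = 84825 W
P_in = √3·V_L·I_L·cosφ = 1.732 × 690 × 93 × 0.901 = 100139 W
η = P_out / P_in = 84825 / 100139 = 0.847 = 84.7%

84.7 %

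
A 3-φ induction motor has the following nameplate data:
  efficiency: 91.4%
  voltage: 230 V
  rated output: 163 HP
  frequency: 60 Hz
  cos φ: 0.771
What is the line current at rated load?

P_out = 163 × 746 = 121598 W
P_in = P_out / η = 121598 / 0.914 = 133039 W
I_L = P_in / (√3·V_L·cosφ) = 133039 / (1.732 × 230 × 0.771) = 433 A

433 A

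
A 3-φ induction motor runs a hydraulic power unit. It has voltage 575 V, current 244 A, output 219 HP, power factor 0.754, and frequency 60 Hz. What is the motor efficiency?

89.2 %

P_out = 219 × 746 = 163374 W
P_in = √3·V_L·I_L·cosφ = 1.732 × 575 × 244 × 0.754 = 183222 W
η = P_out / P_in = 163374 / 183222 = 0.892 = 89.2%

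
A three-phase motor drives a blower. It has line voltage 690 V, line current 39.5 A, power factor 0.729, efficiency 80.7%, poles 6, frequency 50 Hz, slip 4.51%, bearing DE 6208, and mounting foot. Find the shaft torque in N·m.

278 N·m

P_in = √3·V·I·cosφ = 1.732 × 690 × 39.5 × 0.729 = 34413 W
P_out = η·P_in = 0.807 × 34413 = 27771 W
n_s = 120×50/6 = 1000 rpm; n = 1000×(1−0.0451) = 955 rpm
ω = 2π×955/60 = 100 rad/s
τ = P_out/ω = 27771/100 = 278 N·m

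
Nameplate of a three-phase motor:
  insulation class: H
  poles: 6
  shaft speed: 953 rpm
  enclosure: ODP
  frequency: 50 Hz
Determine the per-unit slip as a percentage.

n_s = 120f/p = 120×50/6 = 1000 rpm
s = (n_s − n)/n_s = (1000 − 953)/1000 = 0.0470

4.7 %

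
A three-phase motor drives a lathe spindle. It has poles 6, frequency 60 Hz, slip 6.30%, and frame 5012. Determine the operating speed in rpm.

1124 rpm

n_s = 120f/p = 120×60/6 = 1200 rpm
n = n_s(1 − s) = 1200 × (1 − 0.063) = 1124 rpm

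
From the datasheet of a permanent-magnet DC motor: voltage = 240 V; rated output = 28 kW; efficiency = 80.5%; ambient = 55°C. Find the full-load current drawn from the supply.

P_out = 28 kW = 28000 W
P_in = P_out / η = 28000 / 0.805 = 34783 W
I = P_in / V = 34783 / 240 = 145 A

145 A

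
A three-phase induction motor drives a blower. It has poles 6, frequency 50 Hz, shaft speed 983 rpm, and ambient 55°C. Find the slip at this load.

1.70 %

n_s = 120f/p = 120×50/6 = 1000 rpm
s = (n_s − n)/n_s = (1000 − 983)/1000 = 0.0170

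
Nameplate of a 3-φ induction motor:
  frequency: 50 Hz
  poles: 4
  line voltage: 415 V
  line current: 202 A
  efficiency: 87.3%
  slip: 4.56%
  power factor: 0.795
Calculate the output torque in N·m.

P_in = √3·V·I·cosφ = 1.732 × 415 × 202 × 0.795 = 115429 W
P_out = η·P_in = 0.873 × 115429 = 100770 W
n_s = 120×50/4 = 1500 rpm; n = 1500×(1−0.0456) = 1432 rpm
ω = 2π×1432/60 = 150 rad/s
τ = P_out/ω = 100770/150 = 672 N·m

672 N·m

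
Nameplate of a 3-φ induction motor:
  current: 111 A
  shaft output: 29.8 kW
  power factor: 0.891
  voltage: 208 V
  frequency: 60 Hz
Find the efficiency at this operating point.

83.6 %

P_out = 29.8 kW = 29800 W
P_in = √3·V_L·I_L·cosφ = 1.732 × 208 × 111 × 0.891 = 35630 W
η = P_out / P_in = 29800 / 35630 = 0.836 = 83.6%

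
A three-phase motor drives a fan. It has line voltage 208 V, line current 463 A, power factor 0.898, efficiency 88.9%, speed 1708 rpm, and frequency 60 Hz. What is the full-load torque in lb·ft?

P_in = √3·V·I·cosφ = 1.732 × 208 × 463 × 0.898 = 149785 W
P_out = η·P_in = 0.889 × 149785 = 133159 W
n = 1708 rpm
ω = 2π×1708/60 = 178.9 rad/s
τ = P_out/ω = 133159/178.9 = 744.3 N·m
In lb·ft: 744.3/1.356 = 549 lb·ft

549 lb·ft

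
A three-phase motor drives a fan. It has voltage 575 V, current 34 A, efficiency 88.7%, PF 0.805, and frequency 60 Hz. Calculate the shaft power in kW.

24.2 kW

P_in = √3·V·I·cosφ = 1.732 × 575 × 34 × 0.805 = 27258 W
P_out = η·P_in = 0.887 × 27258 = 24178 W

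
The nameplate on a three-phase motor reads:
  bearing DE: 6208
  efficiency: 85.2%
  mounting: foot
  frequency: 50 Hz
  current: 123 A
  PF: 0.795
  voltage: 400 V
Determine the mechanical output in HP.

P_in = √3·V·I·cosφ = 1.732 × 400 × 123 × 0.795 = 67745 W
P_out = η·P_in = 0.852 × 67745 = 57719 W
= 57719/746 = 77.4 HP

77.4 HP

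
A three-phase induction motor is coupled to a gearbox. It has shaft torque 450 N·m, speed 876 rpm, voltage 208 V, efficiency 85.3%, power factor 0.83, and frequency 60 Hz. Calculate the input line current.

162 A

ω = 2π×876/60 = 91.73 rad/s; P_out = τω = 450 × 91.73 = 41279 W
P_in = P_out / η = 41279 / 0.853 = 48393 W
I_L = P_in / (√3·V_L·cosφ) = 48393 / (1.732 × 208 × 0.83) = 162 A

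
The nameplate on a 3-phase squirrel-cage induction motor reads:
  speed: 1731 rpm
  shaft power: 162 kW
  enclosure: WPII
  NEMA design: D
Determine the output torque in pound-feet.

659 lb·ft

ω = 2π × 1731/60 = 181.3 rad/s
τ = P/ω = 162000/181.3 = 893.5 N·m
In lb·ft: 893.5/1.356 = 659 lb·ft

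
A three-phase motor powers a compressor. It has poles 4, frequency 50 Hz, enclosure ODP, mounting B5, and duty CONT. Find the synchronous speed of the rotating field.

1500 rpm

n_s = 120f/p = 120×50/4 = 1500 rpm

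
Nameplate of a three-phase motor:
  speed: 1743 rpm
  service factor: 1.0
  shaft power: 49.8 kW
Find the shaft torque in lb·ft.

ω = 2π × 1743/60 = 182.5 rad/s
τ = P/ω = 49800/182.5 = 272.9 N·m
In lb·ft: 272.9/1.356 = 201 lb·ft

201 lb·ft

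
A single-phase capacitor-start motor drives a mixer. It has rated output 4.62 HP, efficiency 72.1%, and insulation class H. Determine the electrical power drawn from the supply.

P_out = 4.62 × 746 = 3447 W
P_in = P_out/η = 3447/0.721 = 4781 W = 4.78 kW

4.78 kW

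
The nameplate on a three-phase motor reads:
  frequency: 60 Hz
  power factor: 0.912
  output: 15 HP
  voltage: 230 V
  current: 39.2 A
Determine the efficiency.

78.6 %

P_out = 15 × 746 = 11190 W
P_in = √3·V_L·I_L·cosφ = 1.732 × 230 × 39.2 × 0.912 = 14242 W
η = P_out / P_in = 11190 / 14242 = 0.786 = 78.6%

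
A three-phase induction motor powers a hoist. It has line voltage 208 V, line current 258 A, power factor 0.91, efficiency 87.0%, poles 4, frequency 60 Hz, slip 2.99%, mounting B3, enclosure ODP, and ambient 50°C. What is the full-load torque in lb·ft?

297 lb·ft

P_in = √3·V·I·cosφ = 1.732 × 208 × 258 × 0.91 = 84581 W
P_out = η·P_in = 0.87 × 84581 = 73585 W
n_s = 120×60/4 = 1800 rpm; n = 1800×(1−0.0299) = 1746 rpm
ω = 2π×1746/60 = 182.8 rad/s
τ = P_out/ω = 73585/182.8 = 402.5 N·m
In lb·ft: 402.5/1.356 = 297 lb·ft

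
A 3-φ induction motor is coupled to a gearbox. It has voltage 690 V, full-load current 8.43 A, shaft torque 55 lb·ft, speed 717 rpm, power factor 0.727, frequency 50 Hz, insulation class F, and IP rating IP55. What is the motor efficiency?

τ = 55 lb·ft × 1.356 = 74.58 N·m
ω = 2π × 717/60 = 75.08 rad/s; P_out = τω = 74.58 × 75.08 = 5599 W
P_in = √3·V_L·I_L·cosφ = 1.732 × 690 × 8.43 × 0.727 = 7324 W
η = P_out / P_in = 5599 / 7324 = 0.764 = 76.4%

76.4 %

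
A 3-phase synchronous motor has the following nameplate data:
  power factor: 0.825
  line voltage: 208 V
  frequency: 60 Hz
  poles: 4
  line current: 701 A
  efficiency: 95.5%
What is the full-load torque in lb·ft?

779 lb·ft

P_in = √3·V·I·cosφ = 1.732 × 208 × 701 × 0.825 = 208345 W
P_out = η·P_in = 0.955 × 208345 = 198969 W
n = n_s = 120×60/4 = 1800 rpm (synchronous)
ω = 2π×1800/60 = 188.5 rad/s
τ = P_out/ω = 198969/188.5 = 1056 N·m
In lb·ft: 1056/1.356 = 779 lb·ft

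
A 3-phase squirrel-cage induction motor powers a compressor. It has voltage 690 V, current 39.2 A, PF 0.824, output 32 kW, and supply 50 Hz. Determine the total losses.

P_in = √3·V·I·cosφ = 1.732×690×39.2×0.824 = 38602 W
P_out = 32000 W
Losses = P_in − P_out = 38602 − 32000 = 6602 W

6.6 kW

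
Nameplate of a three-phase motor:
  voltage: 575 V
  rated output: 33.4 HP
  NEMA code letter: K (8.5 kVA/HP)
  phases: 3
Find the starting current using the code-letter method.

S_LR = 8.5 × 33.4 = 283.9 kVA
I_LR = S_LR/(√3·V_L) = 283900/(1.732×575) = 285 A

285 A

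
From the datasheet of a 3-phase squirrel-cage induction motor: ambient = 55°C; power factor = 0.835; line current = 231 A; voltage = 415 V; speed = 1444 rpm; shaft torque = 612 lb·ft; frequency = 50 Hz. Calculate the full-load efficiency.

90.5 %

τ = 612 lb·ft × 1.356 = 829.9 N·m
ω = 2π × 1444/60 = 151.2 rad/s; P_out = τω = 829.9 × 151.2 = 125481 W
P_in = √3·V_L·I_L·cosφ = 1.732 × 415 × 231 × 0.835 = 138642 W
η = P_out / P_in = 125481 / 138642 = 0.905 = 90.5%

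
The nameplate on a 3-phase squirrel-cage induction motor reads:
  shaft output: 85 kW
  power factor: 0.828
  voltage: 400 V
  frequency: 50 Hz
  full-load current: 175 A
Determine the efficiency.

84.7 %

P_out = 85 kW = 85000 W
P_in = √3·V_L·I_L·cosφ = 1.732 × 400 × 175 × 0.828 = 100387 W
η = P_out / P_in = 85000 / 100387 = 0.847 = 84.7%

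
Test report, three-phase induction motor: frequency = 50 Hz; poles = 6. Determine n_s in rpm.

1000 rpm

n_s = 120f/p = 120×50/6 = 1000 rpm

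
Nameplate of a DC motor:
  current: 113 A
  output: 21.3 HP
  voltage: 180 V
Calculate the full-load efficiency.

78.1 %

P_out = 21.3 × 746 = 15890 W
P_in = V·I = 180 × 113 = 20340 W
η = P_out / P_in = 15890 / 20340 = 0.781 = 78.1%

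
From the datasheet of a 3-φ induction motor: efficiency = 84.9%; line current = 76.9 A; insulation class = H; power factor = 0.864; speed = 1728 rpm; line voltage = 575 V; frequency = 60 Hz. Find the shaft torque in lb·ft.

229 lb·ft

P_in = √3·V·I·cosφ = 1.732 × 575 × 76.9 × 0.864 = 66169 W
P_out = η·P_in = 0.849 × 66169 = 56177 W
n = 1728 rpm
ω = 2π×1728/60 = 181 rad/s
τ = P_out/ω = 56177/181 = 310.4 N·m
In lb·ft: 310.4/1.356 = 229 lb·ft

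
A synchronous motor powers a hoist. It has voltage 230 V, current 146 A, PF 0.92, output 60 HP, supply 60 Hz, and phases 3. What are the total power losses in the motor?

8.75 kW

P_in = √3·V·I·cosφ = 1.732×230×146×0.92 = 53508 W
P_out = 60×746 = 44760 W
Losses = P_in − P_out = 53508 − 44760 = 8748 W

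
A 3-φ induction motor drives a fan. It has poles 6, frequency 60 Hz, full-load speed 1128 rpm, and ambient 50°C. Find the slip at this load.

n_s = 120f/p = 120×60/6 = 1200 rpm
s = (n_s − n)/n_s = (1200 − 1128)/1200 = 0.0600

6.00 %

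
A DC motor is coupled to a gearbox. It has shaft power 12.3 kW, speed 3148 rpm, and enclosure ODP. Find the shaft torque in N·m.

ω = 2π × 3148/60 = 329.7 rad/s
τ = P/ω = 12300/329.7 = 37.3 N·m

37.3 N·m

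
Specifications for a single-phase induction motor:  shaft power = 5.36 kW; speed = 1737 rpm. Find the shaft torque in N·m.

ω = 2π × 1737/60 = 181.9 rad/s
τ = P/ω = 5360/181.9 = 29.5 N·m

29.5 N·m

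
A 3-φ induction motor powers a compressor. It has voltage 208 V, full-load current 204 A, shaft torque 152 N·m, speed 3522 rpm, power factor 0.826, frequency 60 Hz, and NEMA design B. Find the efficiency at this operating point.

ω = 2π × 3522/60 = 368.8 rad/s; P_out = τω = 152 × 368.8 = 56058 W
P_in = √3·V_L·I_L·cosφ = 1.732 × 208 × 204 × 0.826 = 60705 W
η = P_out / P_in = 56058 / 60705 = 0.923 = 92.3%

92.3 %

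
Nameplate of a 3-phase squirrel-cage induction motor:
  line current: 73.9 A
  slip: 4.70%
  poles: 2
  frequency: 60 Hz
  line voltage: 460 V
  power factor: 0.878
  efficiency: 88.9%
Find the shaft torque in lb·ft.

P_in = √3·V·I·cosφ = 1.732 × 460 × 73.9 × 0.878 = 51695 W
P_out = η·P_in = 0.889 × 51695 = 45957 W
n_s = 120×60/2 = 3600 rpm; n = 3600×(1−0.047) = 3431 rpm
ω = 2π×3431/60 = 359.3 rad/s
τ = P_out/ω = 45957/359.3 = 127.9 N·m
In lb·ft: 127.9/1.356 = 94.3 lb·ft

94.3 lb·ft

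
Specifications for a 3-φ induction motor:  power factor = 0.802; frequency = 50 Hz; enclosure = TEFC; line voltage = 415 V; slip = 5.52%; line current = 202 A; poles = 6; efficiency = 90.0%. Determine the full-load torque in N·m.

P_in = √3·V·I·cosφ = 1.732 × 415 × 202 × 0.802 = 116445 W
P_out = η·P_in = 0.9 × 116445 = 104801 W
n_s = 120×50/6 = 1000 rpm; n = 1000×(1−0.0552) = 945 rpm
ω = 2π×945/60 = 98.96 rad/s
τ = P_out/ω = 104801/98.96 = 1060 N·m

1060 N·m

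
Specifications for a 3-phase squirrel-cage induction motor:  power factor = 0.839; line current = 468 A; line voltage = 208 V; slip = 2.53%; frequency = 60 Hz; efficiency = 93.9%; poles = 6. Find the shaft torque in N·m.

1080 N·m

P_in = √3·V·I·cosφ = 1.732 × 208 × 468 × 0.839 = 141455 W
P_out = η·P_in = 0.939 × 141455 = 132826 W
n_s = 120×60/6 = 1200 rpm; n = 1200×(1−0.0253) = 1170 rpm
ω = 2π×1170/60 = 122.5 rad/s
τ = P_out/ω = 132826/122.5 = 1080 N·m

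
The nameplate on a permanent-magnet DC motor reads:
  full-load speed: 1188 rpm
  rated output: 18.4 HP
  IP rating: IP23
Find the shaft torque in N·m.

110 N·m

P_out = 18.4 × 746 = 13726 W
ω = 2π × 1188/60 = 124.4 rad/s
τ = P_out/ω = 13726/124.4 = 110 N·m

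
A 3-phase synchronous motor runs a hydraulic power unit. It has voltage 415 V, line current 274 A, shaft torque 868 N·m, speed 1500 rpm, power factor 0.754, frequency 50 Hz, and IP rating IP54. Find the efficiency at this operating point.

91.8 %

ω = 2π × 1500/60 = 157.1 rad/s; P_out = τω = 868 × 157.1 = 136363 W
P_in = √3·V_L·I_L·cosφ = 1.732 × 415 × 274 × 0.754 = 148497 W
η = P_out / P_in = 136363 / 148497 = 0.918 = 91.8%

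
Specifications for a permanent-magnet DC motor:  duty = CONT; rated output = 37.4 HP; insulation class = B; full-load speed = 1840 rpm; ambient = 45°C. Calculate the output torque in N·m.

145 N·m

P_out = 37.4 × 746 = 27900 W
ω = 2π × 1840/60 = 192.7 rad/s
τ = P_out/ω = 27900/192.7 = 145 N·m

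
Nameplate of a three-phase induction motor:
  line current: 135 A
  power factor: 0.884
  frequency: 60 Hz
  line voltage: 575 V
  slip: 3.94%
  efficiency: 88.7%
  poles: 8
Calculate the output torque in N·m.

P_in = √3·V·I·cosφ = 1.732 × 575 × 135 × 0.884 = 118851 W
P_out = η·P_in = 0.887 × 118851 = 105421 W
n_s = 120×60/8 = 900 rpm; n = 900×(1−0.0394) = 865 rpm
ω = 2π×865/60 = 90.58 rad/s
τ = P_out/ω = 105421/90.58 = 1160 N·m

1160 N·m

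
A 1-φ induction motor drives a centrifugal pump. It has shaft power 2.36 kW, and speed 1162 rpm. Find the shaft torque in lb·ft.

14.3 lb·ft

ω = 2π × 1162/60 = 121.7 rad/s
τ = P/ω = 2360/121.7 = 19.39 N·m
In lb·ft: 19.39/1.356 = 14.3 lb·ft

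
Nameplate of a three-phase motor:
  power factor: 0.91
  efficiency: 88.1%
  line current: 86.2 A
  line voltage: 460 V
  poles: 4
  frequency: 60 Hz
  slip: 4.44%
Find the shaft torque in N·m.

306 N·m

P_in = √3·V·I·cosφ = 1.732 × 460 × 86.2 × 0.91 = 62496 W
P_out = η·P_in = 0.881 × 62496 = 55059 W
n_s = 120×60/4 = 1800 rpm; n = 1800×(1−0.0444) = 1720 rpm
ω = 2π×1720/60 = 180.1 rad/s
τ = P_out/ω = 55059/180.1 = 306 N·m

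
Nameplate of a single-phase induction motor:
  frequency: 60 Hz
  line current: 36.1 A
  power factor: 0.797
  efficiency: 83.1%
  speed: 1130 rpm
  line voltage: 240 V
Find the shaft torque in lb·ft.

35.8 lb·ft

P_in = V·I·cosφ = 240 × 36.1 × 0.797 = 6905 W
P_out = η·P_in = 0.831 × 6905 = 5738 W
n = 1130 rpm
ω = 2π×1130/60 = 118.3 rad/s
τ = P_out/ω = 5738/118.3 = 48.5 N·m
In lb·ft: 48.5/1.356 = 35.8 lb·ft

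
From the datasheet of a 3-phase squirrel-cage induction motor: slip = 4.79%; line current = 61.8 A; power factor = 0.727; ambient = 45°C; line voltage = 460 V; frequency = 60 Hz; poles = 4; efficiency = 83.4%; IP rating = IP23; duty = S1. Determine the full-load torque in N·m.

166 N·m

P_in = √3·V·I·cosφ = 1.732 × 460 × 61.8 × 0.727 = 35796 W
P_out = η·P_in = 0.834 × 35796 = 29854 W
n_s = 120×60/4 = 1800 rpm; n = 1800×(1−0.0479) = 1714 rpm
ω = 2π×1714/60 = 179.5 rad/s
τ = P_out/ω = 29854/179.5 = 166 N·m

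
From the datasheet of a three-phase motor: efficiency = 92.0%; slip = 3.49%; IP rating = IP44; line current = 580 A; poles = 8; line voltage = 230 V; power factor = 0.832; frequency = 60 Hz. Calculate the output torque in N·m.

P_in = √3·V·I·cosφ = 1.732 × 230 × 580 × 0.832 = 192233 W
P_out = η·P_in = 0.92 × 192233 = 176854 W
n_s = 120×60/8 = 900 rpm; n = 900×(1−0.0349) = 869 rpm
ω = 2π×869/60 = 91 rad/s
τ = P_out/ω = 176854/91 = 1940 N·m

1940 N·m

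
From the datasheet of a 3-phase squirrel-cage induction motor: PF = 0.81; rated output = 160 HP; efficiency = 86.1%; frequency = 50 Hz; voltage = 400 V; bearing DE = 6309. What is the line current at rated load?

247 A

P_out = 160 × 746 = 119360 W
P_in = P_out / η = 119360 / 0.861 = 138630 W
I_L = P_in / (√3·V_L·cosφ) = 138630 / (1.732 × 400 × 0.81) = 247 A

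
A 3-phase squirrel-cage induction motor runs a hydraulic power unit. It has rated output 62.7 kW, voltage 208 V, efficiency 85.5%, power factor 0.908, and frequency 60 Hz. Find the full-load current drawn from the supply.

P_out = 62.7 kW = 62700 W
P_in = P_out / η = 62700 / 0.855 = 73333 W
I_L = P_in / (√3·V_L·cosφ) = 73333 / (1.732 × 208 × 0.908) = 224 A

224 A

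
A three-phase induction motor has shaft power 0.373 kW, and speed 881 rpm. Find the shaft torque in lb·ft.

2.98 lb·ft

ω = 2π × 881/60 = 92.26 rad/s
τ = P/ω = 373/92.26 = 4.043 N·m
In lb·ft: 4.043/1.356 = 2.98 lb·ft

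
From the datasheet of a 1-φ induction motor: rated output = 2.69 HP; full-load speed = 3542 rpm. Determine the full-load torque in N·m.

5.41 N·m

P_out = 2.69 × 746 = 2007 W
ω = 2π × 3542/60 = 370.9 rad/s
τ = P_out/ω = 2007/370.9 = 5.41 N·m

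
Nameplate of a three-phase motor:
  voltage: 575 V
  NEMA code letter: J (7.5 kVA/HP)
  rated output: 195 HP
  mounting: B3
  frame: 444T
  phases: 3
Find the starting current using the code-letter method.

S_LR = 7.5 × 195 = 1462.5 kVA
I_LR = S_LR/(√3·V_L) = 1462500/(1.732×575) = 1470 A

1470 A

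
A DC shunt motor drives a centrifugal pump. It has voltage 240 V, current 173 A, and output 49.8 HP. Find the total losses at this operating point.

4.37 kW

P_in = V·I = 240×173 = 41520 W
P_out = 49.8×746 = 37151 W
Losses = P_in − P_out = 41520 − 37151 = 4369 W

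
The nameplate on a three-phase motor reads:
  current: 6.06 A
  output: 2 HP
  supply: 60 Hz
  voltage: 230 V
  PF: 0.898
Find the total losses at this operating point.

P_in = √3·V·I·cosφ = 1.732×230×6.06×0.898 = 2168 W
P_out = 2×746 = 1492 W
Losses = P_in − P_out = 2168 − 1492 = 676 W

676 W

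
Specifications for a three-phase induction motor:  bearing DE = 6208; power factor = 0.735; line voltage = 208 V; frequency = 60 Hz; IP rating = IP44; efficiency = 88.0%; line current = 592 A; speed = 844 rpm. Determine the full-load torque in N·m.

1560 N·m

P_in = √3·V·I·cosφ = 1.732 × 208 × 592 × 0.735 = 156755 W
P_out = η·P_in = 0.88 × 156755 = 137944 W
n = 844 rpm
ω = 2π×844/60 = 88.38 rad/s
τ = P_out/ω = 137944/88.38 = 1560 N·m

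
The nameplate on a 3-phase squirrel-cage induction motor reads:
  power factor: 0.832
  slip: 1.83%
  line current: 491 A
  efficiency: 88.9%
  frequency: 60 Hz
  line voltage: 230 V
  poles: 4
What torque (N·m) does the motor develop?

782 N·m

P_in = √3·V·I·cosφ = 1.732 × 230 × 491 × 0.832 = 162735 W
P_out = η·P_in = 0.889 × 162735 = 144671 W
n_s = 120×60/4 = 1800 rpm; n = 1800×(1−0.0183) = 1767 rpm
ω = 2π×1767/60 = 185 rad/s
τ = P_out/ω = 144671/185 = 782 N·m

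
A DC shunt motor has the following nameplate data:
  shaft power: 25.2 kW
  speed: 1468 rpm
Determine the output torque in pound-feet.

ω = 2π × 1468/60 = 153.7 rad/s
τ = P/ω = 25200/153.7 = 164 N·m
In lb·ft: 164/1.356 = 121 lb·ft

121 lb·ft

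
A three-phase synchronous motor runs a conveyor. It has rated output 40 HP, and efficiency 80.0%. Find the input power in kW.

37.3 kW

P_out = 40 × 746 = 29840 W
P_in = P_out/η = 29840/0.8 = 37300 W = 37.3 kW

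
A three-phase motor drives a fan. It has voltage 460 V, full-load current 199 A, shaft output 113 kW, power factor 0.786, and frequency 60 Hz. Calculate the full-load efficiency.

P_out = 113 kW = 113000 W
P_in = √3·V_L·I_L·cosφ = 1.732 × 460 × 199 × 0.786 = 124618 W
η = P_out / P_in = 113000 / 124618 = 0.907 = 90.7%

90.7 %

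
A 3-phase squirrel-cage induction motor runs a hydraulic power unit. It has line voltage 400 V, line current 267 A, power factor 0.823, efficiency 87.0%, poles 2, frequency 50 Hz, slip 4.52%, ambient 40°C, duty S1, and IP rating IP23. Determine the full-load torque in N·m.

442 N·m

P_in = √3·V·I·cosφ = 1.732 × 400 × 267 × 0.823 = 152237 W
P_out = η·P_in = 0.87 × 152237 = 132446 W
n_s = 120×50/2 = 3000 rpm; n = 3000×(1−0.0452) = 2864 rpm
ω = 2π×2864/60 = 299.9 rad/s
τ = P_out/ω = 132446/299.9 = 442 N·m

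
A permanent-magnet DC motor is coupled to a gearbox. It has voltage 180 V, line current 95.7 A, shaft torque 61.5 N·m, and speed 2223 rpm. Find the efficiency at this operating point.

83.1 %

ω = 2π × 2223/60 = 232.8 rad/s; P_out = τω = 61.5 × 232.8 = 14317 W
P_in = V·I = 180 × 95.7 = 17226 W
η = P_out / P_in = 14317 / 17226 = 0.831 = 83.1%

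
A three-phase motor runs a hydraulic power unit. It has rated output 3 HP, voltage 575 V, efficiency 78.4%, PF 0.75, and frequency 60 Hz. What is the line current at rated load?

P_out = 3 × 746 = 2238 W
P_in = P_out / η = 2238 / 0.784 = 2855 W
I_L = P_in / (√3·V_L·cosφ) = 2855 / (1.732 × 575 × 0.75) = 3.82 A

3.82 A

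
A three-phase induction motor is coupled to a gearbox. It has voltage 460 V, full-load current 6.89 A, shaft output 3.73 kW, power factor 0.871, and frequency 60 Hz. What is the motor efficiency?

78.0 %

P_out = 3.73 kW = 3730 W
P_in = √3·V_L·I_L·cosφ = 1.732 × 460 × 6.89 × 0.871 = 4781 W
η = P_out / P_in = 3730 / 4781 = 0.780 = 78.0%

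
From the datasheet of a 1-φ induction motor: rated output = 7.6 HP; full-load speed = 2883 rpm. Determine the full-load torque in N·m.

P_out = 7.6 × 746 = 5670 W
ω = 2π × 2883/60 = 301.9 rad/s
τ = P_out/ω = 5670/301.9 = 18.8 N·m

18.8 N·m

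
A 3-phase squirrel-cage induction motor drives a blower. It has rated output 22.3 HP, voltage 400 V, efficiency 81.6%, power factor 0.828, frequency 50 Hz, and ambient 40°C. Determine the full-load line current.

P_out = 22.3 × 746 = 16636 W
P_in = P_out / η = 16636 / 0.816 = 20387 W
I_L = P_in / (√3·V_L·cosφ) = 20387 / (1.732 × 400 × 0.828) = 35.5 A

35.5 A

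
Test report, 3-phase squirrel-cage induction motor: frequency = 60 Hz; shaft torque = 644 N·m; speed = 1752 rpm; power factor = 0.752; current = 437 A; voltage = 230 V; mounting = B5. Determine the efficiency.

90.3 %

ω = 2π × 1752/60 = 183.5 rad/s; P_out = τω = 644 × 183.5 = 118174 W
P_in = √3·V_L·I_L·cosφ = 1.732 × 230 × 437 × 0.752 = 130911 W
η = P_out / P_in = 118174 / 130911 = 0.903 = 90.3%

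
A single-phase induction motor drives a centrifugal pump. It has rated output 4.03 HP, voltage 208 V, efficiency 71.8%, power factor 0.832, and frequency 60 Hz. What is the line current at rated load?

P_out = 4.03 × 746 = 3006 W
P_in = P_out / η = 3006 / 0.718 = 4187 W
I = P_in / (V·cosφ) = 4187 / (208 × 0.832) = 24.2 A

24.2 A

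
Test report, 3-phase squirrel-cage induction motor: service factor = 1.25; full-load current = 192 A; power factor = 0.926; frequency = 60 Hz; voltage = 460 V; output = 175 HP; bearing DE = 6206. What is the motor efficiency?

92.2 %

P_out = 175 × 746 = 130550 W
P_in = √3·V_L·I_L·cosφ = 1.732 × 460 × 192 × 0.926 = 141650 W
η = P_out / P_in = 130550 / 141650 = 0.922 = 92.2%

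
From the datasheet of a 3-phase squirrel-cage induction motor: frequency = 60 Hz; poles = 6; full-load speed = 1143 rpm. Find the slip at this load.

n_s = 120f/p = 120×60/6 = 1200 rpm
s = (n_s − n)/n_s = (1200 − 1143)/1200 = 0.0475

4.8 %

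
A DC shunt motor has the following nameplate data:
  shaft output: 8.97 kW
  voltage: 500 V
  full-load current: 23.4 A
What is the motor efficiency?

76.7 %

P_out = 8.97 kW = 8970 W
P_in = V·I = 500 × 23.4 = 11700 W
η = P_out / P_in = 8970 / 11700 = 0.767 = 76.7%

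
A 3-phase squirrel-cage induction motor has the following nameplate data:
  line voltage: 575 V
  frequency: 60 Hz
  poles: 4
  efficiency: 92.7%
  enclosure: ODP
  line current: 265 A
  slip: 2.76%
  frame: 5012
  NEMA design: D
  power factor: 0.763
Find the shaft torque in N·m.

1020 N·m

P_in = √3·V·I·cosφ = 1.732 × 575 × 265 × 0.763 = 201366 W
P_out = η·P_in = 0.927 × 201366 = 186666 W
n_s = 120×60/4 = 1800 rpm; n = 1800×(1−0.0276) = 1750 rpm
ω = 2π×1750/60 = 183.3 rad/s
τ = P_out/ω = 186666/183.3 = 1020 N·m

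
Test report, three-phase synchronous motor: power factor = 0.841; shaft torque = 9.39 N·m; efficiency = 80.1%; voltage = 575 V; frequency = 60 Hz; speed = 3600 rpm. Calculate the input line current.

5.28 A

ω = 2π×3600/60 = 377 rad/s; P_out = τω = 9.39 × 377 = 3540 W
P_in = P_out / η = 3540 / 0.801 = 4419 W
I_L = P_in / (√3·V_L·cosφ) = 4419 / (1.732 × 575 × 0.841) = 5.28 A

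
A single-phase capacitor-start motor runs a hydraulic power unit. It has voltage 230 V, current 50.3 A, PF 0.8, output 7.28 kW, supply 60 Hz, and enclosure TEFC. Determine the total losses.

1.98 kW

P_in = V·I·cosφ = 230×50.3×0.8 = 9255 W
P_out = 7280 W
Losses = P_in − P_out = 9255 − 7280 = 1975 W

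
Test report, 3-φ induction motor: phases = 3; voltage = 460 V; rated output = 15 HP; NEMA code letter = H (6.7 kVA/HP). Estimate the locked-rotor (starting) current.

S_LR = 6.7 × 15 = 100.5 kVA
I_LR = S_LR/(√3·V_L) = 100500/(1.732×460) = 126 A

126 A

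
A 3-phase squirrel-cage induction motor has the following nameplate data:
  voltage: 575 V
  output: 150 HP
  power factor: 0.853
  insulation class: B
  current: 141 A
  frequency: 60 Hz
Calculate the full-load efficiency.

P_out = 150 × 746 = 111900 W
P_in = √3·V_L·I_L·cosφ = 1.732 × 575 × 141 × 0.853 = 119780 W
η = P_out / P_in = 111900 / 119780 = 0.934 = 93.4%

93.4 %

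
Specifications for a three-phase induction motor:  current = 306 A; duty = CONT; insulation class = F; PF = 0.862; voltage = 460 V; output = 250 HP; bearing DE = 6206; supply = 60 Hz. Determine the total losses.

23.7 kW

P_in = √3·V·I·cosφ = 1.732×460×306×0.862 = 210152 W
P_out = 250×746 = 186500 W
Losses = P_in − P_out = 210152 − 186500 = 23652 W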